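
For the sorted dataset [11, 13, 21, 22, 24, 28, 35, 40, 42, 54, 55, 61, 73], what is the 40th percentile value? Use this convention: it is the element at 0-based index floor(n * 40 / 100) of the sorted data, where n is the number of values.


The dataset has n = 13 elements.
Index = floor(13 * 40 / 100) = floor(520 / 100) = floor(5.2) = 5
Counting from index 0 in the sorted data, the element at index 5 is 28.
Final answer: 28


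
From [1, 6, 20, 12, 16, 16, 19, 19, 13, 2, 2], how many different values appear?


List all unique values:
Distinct values: [1, 2, 6, 12, 13, 16, 19, 20]
Count = 8
Final answer: 8


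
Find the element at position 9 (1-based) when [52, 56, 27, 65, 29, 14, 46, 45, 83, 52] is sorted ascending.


Sort ascending: [14, 27, 29, 45, 46, 52, 52, 56, 65, 83]
The 9th element (1-indexed) is at index 8.
Value = 65
Final answer: 65


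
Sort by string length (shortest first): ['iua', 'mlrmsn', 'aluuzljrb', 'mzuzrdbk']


Compute lengths:
  'iua' has length 3
  'mlrmsn' has length 6
  'aluuzljrb' has length 9
  'mzuzrdbk' has length 8
Lengths in increasing order: 3 < 6 < 8 < 9
Listing the words in that order gives the answer.
Final answer: ['iua', 'mlrmsn', 'mzuzrdbk', 'aluuzljrb']


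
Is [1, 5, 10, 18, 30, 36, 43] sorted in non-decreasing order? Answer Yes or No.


Check consecutive pairs:
  1 <= 5? True
  5 <= 10? True
  10 <= 18? True
  18 <= 30? True
  30 <= 36? True
  36 <= 43? True
Every consecutive pair is in order, so the list is non-decreasing.
Final answer: Yes


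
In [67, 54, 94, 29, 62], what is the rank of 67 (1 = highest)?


Sort descending: [94, 67, 62, 54, 29]
Find 67 in the sorted list.
67 is at position 2.
Final answer: 2


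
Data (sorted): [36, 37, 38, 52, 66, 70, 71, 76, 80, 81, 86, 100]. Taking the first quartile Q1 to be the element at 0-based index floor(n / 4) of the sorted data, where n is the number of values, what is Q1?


The list has n = 12 elements.
Q1 index = floor(12 / 4) = floor(3) = 3
Counting from index 0 in the sorted data, the element at index 3 is 52.
Final answer: 52


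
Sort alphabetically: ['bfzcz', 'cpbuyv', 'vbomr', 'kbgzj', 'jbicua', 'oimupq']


Compare strings character by character (the first differing letter decides):
  'bfzcz' < 'cpbuyv' since 'b' < 'c' at position 1
  'cpbuyv' < 'jbicua' since 'c' < 'j' at position 1
  'jbicua' < 'kbgzj' since 'j' < 'k' at position 1
  'kbgzj' < 'oimupq' since 'k' < 'o' at position 1
  'oimupq' < 'vbomr' since 'o' < 'v' at position 1
Chaining these comparisons gives the alphabetical order.
Final answer: ['bfzcz', 'cpbuyv', 'jbicua', 'kbgzj', 'oimupq', 'vbomr']


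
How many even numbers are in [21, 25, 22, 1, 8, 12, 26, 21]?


Check each element:
  21 is odd
  25 is odd
  22 is even
  1 is odd
  8 is even
  12 is even
  26 is even
  21 is odd
Evens: [22, 8, 12, 26]
Count of evens = 4
Final answer: 4


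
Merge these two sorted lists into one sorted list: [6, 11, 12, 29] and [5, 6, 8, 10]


List A: [6, 11, 12, 29]
List B: [5, 6, 8, 10]
Repeatedly compare the front elements and take the smaller:
  6 vs 5 -> take 5
  6 vs 6 -> take 6
  11 vs 6 -> take 6
  11 vs 8 -> take 8
  11 vs 10 -> take 10
  B is exhausted; append the rest of A: [11, 12, 29]
Final answer: [5, 6, 6, 8, 10, 11, 12, 29]


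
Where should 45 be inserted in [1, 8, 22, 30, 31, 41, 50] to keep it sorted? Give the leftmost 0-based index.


List is sorted: [1, 8, 22, 30, 31, 41, 50]
We need the leftmost position where 45 can be inserted, i.e. the first index whose element is >= 45 (or the end of the list if none is).
Binary search with low=0, high=7 (0-based indices):
  low=0, high=7, mid=3: a[3]=30 < 45, so low = 4
  low=4, high=7, mid=5: a[5]=41 < 45, so low = 6
  low=6, high=7, mid=6: a[6]=50 >= 45, so high = 6
Now low = high = 6, so the insertion index is 6.
Final answer: 6


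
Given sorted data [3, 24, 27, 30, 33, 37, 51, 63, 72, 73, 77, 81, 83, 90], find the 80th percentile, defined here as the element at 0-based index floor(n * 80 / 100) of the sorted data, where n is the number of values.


The dataset has n = 14 elements.
Index = floor(14 * 80 / 100) = floor(1120 / 100) = floor(11.2) = 11
Counting from index 0 in the sorted data, the element at index 11 is 81.
Final answer: 81


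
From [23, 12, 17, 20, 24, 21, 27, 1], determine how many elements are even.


Check each element:
  23 is odd
  12 is even
  17 is odd
  20 is even
  24 is even
  21 is odd
  27 is odd
  1 is odd
Evens: [12, 20, 24]
Count of evens = 3
Final answer: 3


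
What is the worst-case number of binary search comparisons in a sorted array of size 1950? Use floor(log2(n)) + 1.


Binary search halves the search space each step.
Maximum comparisons = floor(log2(1950)) + 1
log2(1950) = 10.9293
floor(log2(1950)) = 10, so 10 + 1 = 11
Final answer: 11


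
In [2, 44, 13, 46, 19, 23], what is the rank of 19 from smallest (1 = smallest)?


Sort ascending: [2, 13, 19, 23, 44, 46]
Find 19 in the sorted list.
19 is at position 3 (1-indexed).
Final answer: 3


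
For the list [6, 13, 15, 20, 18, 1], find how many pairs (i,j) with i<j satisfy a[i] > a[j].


For each element, count the later elements that are smaller than it:
  6 (index 0): smaller elements after it = [1] -> 1
  13 (index 1): smaller elements after it = [1] -> 1
  15 (index 2): smaller elements after it = [1] -> 1
  20 (index 3): smaller elements after it = [18, 1] -> 2
  18 (index 4): smaller elements after it = [1] -> 1
Total inversions = 1 + 1 + 1 + 2 + 1 = 6
Final answer: 6


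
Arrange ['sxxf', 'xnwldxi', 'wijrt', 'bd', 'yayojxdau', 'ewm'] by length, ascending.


Compute lengths:
  'sxxf' has length 4
  'xnwldxi' has length 7
  'wijrt' has length 5
  'bd' has length 2
  'yayojxdau' has length 9
  'ewm' has length 3
Lengths in increasing order: 2 < 3 < 4 < 5 < 7 < 9
Listing the words in that order gives the answer.
Final answer: ['bd', 'ewm', 'sxxf', 'wijrt', 'xnwldxi', 'yayojxdau']


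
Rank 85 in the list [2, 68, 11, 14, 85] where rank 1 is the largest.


Sort descending: [85, 68, 14, 11, 2]
Find 85 in the sorted list.
85 is at position 1.
Final answer: 1


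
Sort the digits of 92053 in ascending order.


The number 92053 has digits: 9, 2, 0, 5, 3
Sorted: 0, 2, 3, 5, 9
Joining the sorted digits gives the result.
Final answer: 02359


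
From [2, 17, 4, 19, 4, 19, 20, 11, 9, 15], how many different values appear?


List all unique values:
Distinct values: [2, 4, 9, 11, 15, 17, 19, 20]
Count = 8
Final answer: 8


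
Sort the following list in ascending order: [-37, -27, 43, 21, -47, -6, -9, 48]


Original list: [-37, -27, 43, 21, -47, -6, -9, 48]
Repeatedly take the smallest remaining element:
  Remaining [-37, -27, 43, 21, -47, -6, -9, 48] -> smallest is -47
  Remaining [-37, -27, 43, 21, -6, -9, 48] -> smallest is -37
  Remaining [-27, 43, 21, -6, -9, 48] -> smallest is -27
  Remaining [43, 21, -6, -9, 48] -> smallest is -9
  Remaining [43, 21, -6, 48] -> smallest is -6
  Remaining [43, 21, 48] -> smallest is 21
  Remaining [43, 48] -> smallest is 43
  Remaining [48] -> smallest is 48
Collecting the picks in order gives the sorted list.
Final answer: [-47, -37, -27, -9, -6, 21, 43, 48]


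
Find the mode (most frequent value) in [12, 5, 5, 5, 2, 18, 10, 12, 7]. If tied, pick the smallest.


Count the frequency of each value:
  2 appears 1 time(s)
  5 appears 3 time(s)
  7 appears 1 time(s)
  10 appears 1 time(s)
  12 appears 2 time(s)
  18 appears 1 time(s)
Maximum frequency is 3.
Only 5 reaches that frequency, so it is the mode.
Final answer: 5


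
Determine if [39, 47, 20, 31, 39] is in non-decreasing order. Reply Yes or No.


Check consecutive pairs:
  39 <= 47? True
  47 <= 20? False
  20 <= 31? True
  31 <= 39? True
1 consecutive pair(s) are out of order, so the list is not sorted.
Final answer: No


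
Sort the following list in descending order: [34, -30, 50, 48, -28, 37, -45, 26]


Original list: [34, -30, 50, 48, -28, 37, -45, 26]
Repeatedly take the largest remaining element:
  Remaining [34, -30, 50, 48, -28, 37, -45, 26] -> largest is 50
  Remaining [34, -30, 48, -28, 37, -45, 26] -> largest is 48
  Remaining [34, -30, -28, 37, -45, 26] -> largest is 37
  Remaining [34, -30, -28, -45, 26] -> largest is 34
  Remaining [-30, -28, -45, 26] -> largest is 26
  Remaining [-30, -28, -45] -> largest is -28
  Remaining [-30, -45] -> largest is -30
  Remaining [-45] -> largest is -45
Collecting the picks in order gives the descending list.
Final answer: [50, 48, 37, 34, 26, -28, -30, -45]


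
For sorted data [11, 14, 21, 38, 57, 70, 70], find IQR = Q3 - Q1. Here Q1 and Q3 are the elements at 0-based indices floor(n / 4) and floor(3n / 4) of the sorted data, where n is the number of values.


The data has n = 7 elements.
Q1 index = floor(7 / 4) = floor(1.75) = 1; Q3 index = floor(3 * 7 / 4) = floor(5.25) = 5
Q1 = element at index 1 = 14
Q3 = element at index 5 = 70
IQR = 70 - 14 = 56
Final answer: 56


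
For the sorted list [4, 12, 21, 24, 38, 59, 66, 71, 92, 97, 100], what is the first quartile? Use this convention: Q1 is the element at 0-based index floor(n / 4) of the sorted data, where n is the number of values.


The list has n = 11 elements.
Q1 index = floor(11 / 4) = floor(2.75) = 2
Counting from index 0 in the sorted data, the element at index 2 is 21.
Final answer: 21


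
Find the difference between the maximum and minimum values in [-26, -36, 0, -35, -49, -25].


Maximum value: 0
Minimum value: -49
Range = 0 - (-49) = 49
Final answer: 49


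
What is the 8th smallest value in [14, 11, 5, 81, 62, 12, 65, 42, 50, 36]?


Sort ascending: [5, 11, 12, 14, 36, 42, 50, 62, 65, 81]
The 8th element (1-indexed) is at index 7.
Value = 62
Final answer: 62


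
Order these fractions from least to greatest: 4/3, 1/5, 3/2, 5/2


Convert to decimal for comparison:
  4/3 = 1.3333
  1/5 = 0.2
  3/2 = 1.5
  5/2 = 2.5
Decimals in increasing order: 0.2 < 1.3333 < 1.5 < 2.5
Writing each back as its fraction gives the sorted order.
Final answer: 1/5, 4/3, 3/2, 5/2


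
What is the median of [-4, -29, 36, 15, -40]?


First, sort the list: [-40, -29, -4, 15, 36]
The list has 5 elements (odd count).
The middle index is 2 (0-based), and the element there is -4.
Final answer: -4


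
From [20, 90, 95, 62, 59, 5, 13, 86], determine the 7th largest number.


Sort descending: [95, 90, 86, 62, 59, 20, 13, 5]
The 7th element (1-indexed) is at index 6.
Value = 13
Final answer: 13


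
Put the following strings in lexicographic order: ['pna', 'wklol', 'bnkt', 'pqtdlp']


Compare strings character by character (the first differing letter decides):
  'bnkt' < 'pna' since 'b' < 'p' at position 1
  'pna' < 'pqtdlp' since 'n' < 'q' at position 2
  'pqtdlp' < 'wklol' since 'p' < 'w' at position 1
Chaining these comparisons gives the alphabetical order.
Final answer: ['bnkt', 'pna', 'pqtdlp', 'wklol']


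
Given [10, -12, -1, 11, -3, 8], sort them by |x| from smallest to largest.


Compute absolute values:
  |10| = 10
  |-12| = 12
  |-1| = 1
  |11| = 11
  |-3| = 3
  |8| = 8
Absolute values in increasing order: 1 < 3 < 8 < 10 < 11 < 12
Listing the original numbers in that order gives the answer.
Final answer: [-1, -3, 8, 10, 11, -12]


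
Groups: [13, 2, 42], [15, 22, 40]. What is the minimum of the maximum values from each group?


Find max of each group:
  Group 1: [13, 2, 42] -> max = 42
  Group 2: [15, 22, 40] -> max = 40
Maxes: [42, 40]
Minimum of maxes = 40
Final answer: 40


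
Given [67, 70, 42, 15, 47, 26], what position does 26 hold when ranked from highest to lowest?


Sort descending: [70, 67, 47, 42, 26, 15]
Find 26 in the sorted list.
26 is at position 5.
Final answer: 5


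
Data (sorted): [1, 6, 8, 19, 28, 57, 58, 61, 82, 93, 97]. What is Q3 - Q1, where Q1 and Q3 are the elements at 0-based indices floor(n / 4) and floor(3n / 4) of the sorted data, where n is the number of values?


The data has n = 11 elements.
Q1 index = floor(11 / 4) = floor(2.75) = 2; Q3 index = floor(3 * 11 / 4) = floor(8.25) = 8
Q1 = element at index 2 = 8
Q3 = element at index 8 = 82
IQR = 82 - 8 = 74
Final answer: 74


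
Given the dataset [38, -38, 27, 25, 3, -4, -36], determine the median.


First, sort the list: [-38, -36, -4, 3, 25, 27, 38]
The list has 7 elements (odd count).
The middle index is 3 (0-based), and the element there is 3.
Final answer: 3


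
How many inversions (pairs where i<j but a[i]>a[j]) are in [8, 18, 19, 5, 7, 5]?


For each element, count the later elements that are smaller than it:
  8 (index 0): smaller elements after it = [5, 7, 5] -> 3
  18 (index 1): smaller elements after it = [5, 7, 5] -> 3
  19 (index 2): smaller elements after it = [5, 7, 5] -> 3
  5 (index 3): smaller elements after it = [] -> 0
  7 (index 4): smaller elements after it = [5] -> 1
Total inversions = 3 + 3 + 3 + 0 + 1 = 10
Final answer: 10


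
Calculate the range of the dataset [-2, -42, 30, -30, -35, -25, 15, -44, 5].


Maximum value: 30
Minimum value: -44
Range = 30 - (-44) = 74
Final answer: 74


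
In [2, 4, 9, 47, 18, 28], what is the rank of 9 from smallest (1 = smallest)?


Sort ascending: [2, 4, 9, 18, 28, 47]
Find 9 in the sorted list.
9 is at position 3 (1-indexed).
Final answer: 3


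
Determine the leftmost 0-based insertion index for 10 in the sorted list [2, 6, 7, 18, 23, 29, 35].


List is sorted: [2, 6, 7, 18, 23, 29, 35]
We need the leftmost position where 10 can be inserted, i.e. the first index whose element is >= 10 (or the end of the list if none is).
Binary search with low=0, high=7 (0-based indices):
  low=0, high=7, mid=3: a[3]=18 >= 10, so high = 3
  low=0, high=3, mid=1: a[1]=6 < 10, so low = 2
  low=2, high=3, mid=2: a[2]=7 < 10, so low = 3
Now low = high = 3, so the insertion index is 3.
Final answer: 3


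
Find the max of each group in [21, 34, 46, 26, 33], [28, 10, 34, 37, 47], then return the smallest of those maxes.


Find max of each group:
  Group 1: [21, 34, 46, 26, 33] -> max = 46
  Group 2: [28, 10, 34, 37, 47] -> max = 47
Maxes: [46, 47]
Minimum of maxes = 46
Final answer: 46


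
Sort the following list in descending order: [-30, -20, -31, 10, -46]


Original list: [-30, -20, -31, 10, -46]
Repeatedly take the largest remaining element:
  Remaining [-30, -20, -31, 10, -46] -> largest is 10
  Remaining [-30, -20, -31, -46] -> largest is -20
  Remaining [-30, -31, -46] -> largest is -30
  Remaining [-31, -46] -> largest is -31
  Remaining [-46] -> largest is -46
Collecting the picks in order gives the descending list.
Final answer: [10, -20, -30, -31, -46]


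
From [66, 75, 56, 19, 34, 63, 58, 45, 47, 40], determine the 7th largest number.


Sort descending: [75, 66, 63, 58, 56, 47, 45, 40, 34, 19]
The 7th element (1-indexed) is at index 6.
Value = 45
Final answer: 45


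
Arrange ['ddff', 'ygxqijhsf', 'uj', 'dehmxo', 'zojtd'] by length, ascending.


Compute lengths:
  'ddff' has length 4
  'ygxqijhsf' has length 9
  'uj' has length 2
  'dehmxo' has length 6
  'zojtd' has length 5
Lengths in increasing order: 2 < 4 < 5 < 6 < 9
Listing the words in that order gives the answer.
Final answer: ['uj', 'ddff', 'zojtd', 'dehmxo', 'ygxqijhsf']


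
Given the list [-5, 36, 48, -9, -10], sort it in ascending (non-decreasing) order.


Original list: [-5, 36, 48, -9, -10]
Repeatedly take the smallest remaining element:
  Remaining [-5, 36, 48, -9, -10] -> smallest is -10
  Remaining [-5, 36, 48, -9] -> smallest is -9
  Remaining [-5, 36, 48] -> smallest is -5
  Remaining [36, 48] -> smallest is 36
  Remaining [48] -> smallest is 48
Collecting the picks in order gives the sorted list.
Final answer: [-10, -9, -5, 36, 48]


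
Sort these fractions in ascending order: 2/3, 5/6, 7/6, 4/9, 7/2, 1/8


Convert to decimal for comparison:
  2/3 = 0.6667
  5/6 = 0.8333
  7/6 = 1.1667
  4/9 = 0.4444
  7/2 = 3.5
  1/8 = 0.125
Decimals in increasing order: 0.125 < 0.4444 < 0.6667 < 0.8333 < 1.1667 < 3.5
Writing each back as its fraction gives the sorted order.
Final answer: 1/8, 4/9, 2/3, 5/6, 7/6, 7/2


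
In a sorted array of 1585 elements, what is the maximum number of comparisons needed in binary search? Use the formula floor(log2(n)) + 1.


Binary search halves the search space each step.
Maximum comparisons = floor(log2(1585)) + 1
log2(1585) = 10.6303
floor(log2(1585)) = 10, so 10 + 1 = 11
Final answer: 11


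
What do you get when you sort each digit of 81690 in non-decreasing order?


The number 81690 has digits: 8, 1, 6, 9, 0
Sorted: 0, 1, 6, 8, 9
Joining the sorted digits gives the result.
Final answer: 01689


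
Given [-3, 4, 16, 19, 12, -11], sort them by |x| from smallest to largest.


Compute absolute values:
  |-3| = 3
  |4| = 4
  |16| = 16
  |19| = 19
  |12| = 12
  |-11| = 11
Absolute values in increasing order: 3 < 4 < 11 < 12 < 16 < 19
Listing the original numbers in that order gives the answer.
Final answer: [-3, 4, -11, 12, 16, 19]


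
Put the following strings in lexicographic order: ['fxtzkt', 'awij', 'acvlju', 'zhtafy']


Compare strings character by character (the first differing letter decides):
  'acvlju' < 'awij' since 'c' < 'w' at position 2
  'awij' < 'fxtzkt' since 'a' < 'f' at position 1
  'fxtzkt' < 'zhtafy' since 'f' < 'z' at position 1
Chaining these comparisons gives the alphabetical order.
Final answer: ['acvlju', 'awij', 'fxtzkt', 'zhtafy']


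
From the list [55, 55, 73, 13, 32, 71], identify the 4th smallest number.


Sort ascending: [13, 32, 55, 55, 71, 73]
The 4th element (1-indexed) is at index 3.
Value = 55
Final answer: 55


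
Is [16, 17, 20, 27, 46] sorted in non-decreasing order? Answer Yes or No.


Check consecutive pairs:
  16 <= 17? True
  17 <= 20? True
  20 <= 27? True
  27 <= 46? True
Every consecutive pair is in order, so the list is non-decreasing.
Final answer: Yes


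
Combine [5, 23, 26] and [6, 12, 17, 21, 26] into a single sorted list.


List A: [5, 23, 26]
List B: [6, 12, 17, 21, 26]
Repeatedly compare the front elements and take the smaller:
  5 vs 6 -> take 5
  23 vs 6 -> take 6
  23 vs 12 -> take 12
  23 vs 17 -> take 17
  23 vs 21 -> take 21
  23 vs 26 -> take 23
  26 vs 26 -> take 26
  A is exhausted; append the rest of B: [26]
Final answer: [5, 6, 12, 17, 21, 23, 26, 26]


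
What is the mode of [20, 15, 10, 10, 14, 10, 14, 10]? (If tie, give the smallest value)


Count the frequency of each value:
  10 appears 4 time(s)
  14 appears 2 time(s)
  15 appears 1 time(s)
  20 appears 1 time(s)
Maximum frequency is 4.
Only 10 reaches that frequency, so it is the mode.
Final answer: 10


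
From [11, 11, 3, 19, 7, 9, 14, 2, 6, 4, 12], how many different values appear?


List all unique values:
Distinct values: [2, 3, 4, 6, 7, 9, 11, 12, 14, 19]
Count = 10
Final answer: 10


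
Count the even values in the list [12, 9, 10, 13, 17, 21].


Check each element:
  12 is even
  9 is odd
  10 is even
  13 is odd
  17 is odd
  21 is odd
Evens: [12, 10]
Count of evens = 2
Final answer: 2


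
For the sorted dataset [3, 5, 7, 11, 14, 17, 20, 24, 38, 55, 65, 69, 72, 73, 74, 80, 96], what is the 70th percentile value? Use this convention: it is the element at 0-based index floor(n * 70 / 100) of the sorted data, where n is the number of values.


The dataset has n = 17 elements.
Index = floor(17 * 70 / 100) = floor(1190 / 100) = floor(11.9) = 11
Counting from index 0 in the sorted data, the element at index 11 is 69.
Final answer: 69


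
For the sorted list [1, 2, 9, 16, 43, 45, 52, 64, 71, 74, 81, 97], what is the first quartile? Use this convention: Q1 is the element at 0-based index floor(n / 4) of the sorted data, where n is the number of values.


The list has n = 12 elements.
Q1 index = floor(12 / 4) = floor(3) = 3
Counting from index 0 in the sorted data, the element at index 3 is 16.
Final answer: 16


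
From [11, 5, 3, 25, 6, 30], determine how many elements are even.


Check each element:
  11 is odd
  5 is odd
  3 is odd
  25 is odd
  6 is even
  30 is even
Evens: [6, 30]
Count of evens = 2
Final answer: 2


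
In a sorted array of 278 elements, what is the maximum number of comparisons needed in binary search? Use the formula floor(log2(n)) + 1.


Binary search halves the search space each step.
Maximum comparisons = floor(log2(278)) + 1
log2(278) = 8.1189
floor(log2(278)) = 8, so 8 + 1 = 9
Final answer: 9


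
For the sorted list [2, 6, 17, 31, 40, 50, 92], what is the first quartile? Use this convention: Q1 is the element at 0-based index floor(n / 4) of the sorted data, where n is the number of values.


The list has n = 7 elements.
Q1 index = floor(7 / 4) = floor(1.75) = 1
Counting from index 0 in the sorted data, the element at index 1 is 6.
Final answer: 6


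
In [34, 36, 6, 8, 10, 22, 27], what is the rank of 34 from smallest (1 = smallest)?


Sort ascending: [6, 8, 10, 22, 27, 34, 36]
Find 34 in the sorted list.
34 is at position 6 (1-indexed).
Final answer: 6


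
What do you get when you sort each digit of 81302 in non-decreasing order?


The number 81302 has digits: 8, 1, 3, 0, 2
Sorted: 0, 1, 2, 3, 8
Joining the sorted digits gives the result.
Final answer: 01238


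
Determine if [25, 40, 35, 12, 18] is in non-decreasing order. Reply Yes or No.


Check consecutive pairs:
  25 <= 40? True
  40 <= 35? False
  35 <= 12? False
  12 <= 18? True
2 consecutive pair(s) are out of order, so the list is not sorted.
Final answer: No


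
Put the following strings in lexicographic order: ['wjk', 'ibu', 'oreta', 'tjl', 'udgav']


Compare strings character by character (the first differing letter decides):
  'ibu' < 'oreta' since 'i' < 'o' at position 1
  'oreta' < 'tjl' since 'o' < 't' at position 1
  'tjl' < 'udgav' since 't' < 'u' at position 1
  'udgav' < 'wjk' since 'u' < 'w' at position 1
Chaining these comparisons gives the alphabetical order.
Final answer: ['ibu', 'oreta', 'tjl', 'udgav', 'wjk']


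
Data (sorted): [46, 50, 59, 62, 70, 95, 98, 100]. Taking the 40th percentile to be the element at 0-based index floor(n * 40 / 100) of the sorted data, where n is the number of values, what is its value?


The dataset has n = 8 elements.
Index = floor(8 * 40 / 100) = floor(320 / 100) = floor(3.2) = 3
Counting from index 0 in the sorted data, the element at index 3 is 62.
Final answer: 62


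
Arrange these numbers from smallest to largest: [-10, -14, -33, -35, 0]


Original list: [-10, -14, -33, -35, 0]
Repeatedly take the smallest remaining element:
  Remaining [-10, -14, -33, -35, 0] -> smallest is -35
  Remaining [-10, -14, -33, 0] -> smallest is -33
  Remaining [-10, -14, 0] -> smallest is -14
  Remaining [-10, 0] -> smallest is -10
  Remaining [0] -> smallest is 0
Collecting the picks in order gives the sorted list.
Final answer: [-35, -33, -14, -10, 0]


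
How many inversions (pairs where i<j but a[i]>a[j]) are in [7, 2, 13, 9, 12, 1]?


For each element, count the later elements that are smaller than it:
  7 (index 0): smaller elements after it = [2, 1] -> 2
  2 (index 1): smaller elements after it = [1] -> 1
  13 (index 2): smaller elements after it = [9, 12, 1] -> 3
  9 (index 3): smaller elements after it = [1] -> 1
  12 (index 4): smaller elements after it = [1] -> 1
Total inversions = 2 + 1 + 3 + 1 + 1 = 8
Final answer: 8


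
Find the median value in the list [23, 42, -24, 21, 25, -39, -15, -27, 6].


First, sort the list: [-39, -27, -24, -15, 6, 21, 23, 25, 42]
The list has 9 elements (odd count).
The middle index is 4 (0-based), and the element there is 6.
Final answer: 6


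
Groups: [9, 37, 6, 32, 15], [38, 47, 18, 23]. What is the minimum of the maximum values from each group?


Find max of each group:
  Group 1: [9, 37, 6, 32, 15] -> max = 37
  Group 2: [38, 47, 18, 23] -> max = 47
Maxes: [37, 47]
Minimum of maxes = 37
Final answer: 37


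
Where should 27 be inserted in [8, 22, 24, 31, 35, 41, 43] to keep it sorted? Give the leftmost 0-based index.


List is sorted: [8, 22, 24, 31, 35, 41, 43]
We need the leftmost position where 27 can be inserted, i.e. the first index whose element is >= 27 (or the end of the list if none is).
Binary search with low=0, high=7 (0-based indices):
  low=0, high=7, mid=3: a[3]=31 >= 27, so high = 3
  low=0, high=3, mid=1: a[1]=22 < 27, so low = 2
  low=2, high=3, mid=2: a[2]=24 < 27, so low = 3
Now low = high = 3, so the insertion index is 3.
Final answer: 3


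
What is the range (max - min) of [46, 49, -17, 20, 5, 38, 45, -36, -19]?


Maximum value: 49
Minimum value: -36
Range = 49 - (-36) = 85
Final answer: 85


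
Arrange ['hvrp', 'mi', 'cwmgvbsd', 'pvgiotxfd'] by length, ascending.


Compute lengths:
  'hvrp' has length 4
  'mi' has length 2
  'cwmgvbsd' has length 8
  'pvgiotxfd' has length 9
Lengths in increasing order: 2 < 4 < 8 < 9
Listing the words in that order gives the answer.
Final answer: ['mi', 'hvrp', 'cwmgvbsd', 'pvgiotxfd']


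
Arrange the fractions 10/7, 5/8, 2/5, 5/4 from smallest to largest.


Convert to decimal for comparison:
  10/7 = 1.4286
  5/8 = 0.625
  2/5 = 0.4
  5/4 = 1.25
Decimals in increasing order: 0.4 < 0.625 < 1.25 < 1.4286
Writing each back as its fraction gives the sorted order.
Final answer: 2/5, 5/8, 5/4, 10/7


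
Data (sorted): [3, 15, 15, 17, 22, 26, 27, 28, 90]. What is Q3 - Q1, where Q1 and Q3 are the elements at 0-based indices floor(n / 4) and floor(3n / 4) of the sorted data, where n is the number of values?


The data has n = 9 elements.
Q1 index = floor(9 / 4) = floor(2.25) = 2; Q3 index = floor(3 * 9 / 4) = floor(6.75) = 6
Q1 = element at index 2 = 15
Q3 = element at index 6 = 27
IQR = 27 - 15 = 12
Final answer: 12


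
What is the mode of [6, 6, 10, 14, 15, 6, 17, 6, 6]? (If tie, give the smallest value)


Count the frequency of each value:
  6 appears 5 time(s)
  10 appears 1 time(s)
  14 appears 1 time(s)
  15 appears 1 time(s)
  17 appears 1 time(s)
Maximum frequency is 5.
Only 6 reaches that frequency, so it is the mode.
Final answer: 6


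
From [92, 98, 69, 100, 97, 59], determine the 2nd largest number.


Sort descending: [100, 98, 97, 92, 69, 59]
The 2nd element (1-indexed) is at index 1.
Value = 98
Final answer: 98


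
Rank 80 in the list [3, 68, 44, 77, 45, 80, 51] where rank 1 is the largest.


Sort descending: [80, 77, 68, 51, 45, 44, 3]
Find 80 in the sorted list.
80 is at position 1.
Final answer: 1


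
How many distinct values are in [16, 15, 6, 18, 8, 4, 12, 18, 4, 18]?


List all unique values:
Distinct values: [4, 6, 8, 12, 15, 16, 18]
Count = 7
Final answer: 7


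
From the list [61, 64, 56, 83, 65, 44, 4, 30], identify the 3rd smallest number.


Sort ascending: [4, 30, 44, 56, 61, 64, 65, 83]
The 3rd element (1-indexed) is at index 2.
Value = 44
Final answer: 44


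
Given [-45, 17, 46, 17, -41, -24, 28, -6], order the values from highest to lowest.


Original list: [-45, 17, 46, 17, -41, -24, 28, -6]
Repeatedly take the largest remaining element:
  Remaining [-45, 17, 46, 17, -41, -24, 28, -6] -> largest is 46
  Remaining [-45, 17, 17, -41, -24, 28, -6] -> largest is 28
  Remaining [-45, 17, 17, -41, -24, -6] -> largest is 17
  Remaining [-45, 17, -41, -24, -6] -> largest is 17
  Remaining [-45, -41, -24, -6] -> largest is -6
  Remaining [-45, -41, -24] -> largest is -24
  Remaining [-45, -41] -> largest is -41
  Remaining [-45] -> largest is -45
Collecting the picks in order gives the descending list.
Final answer: [46, 28, 17, 17, -6, -24, -41, -45]


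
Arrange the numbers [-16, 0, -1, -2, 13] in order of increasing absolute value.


Compute absolute values:
  |-16| = 16
  |0| = 0
  |-1| = 1
  |-2| = 2
  |13| = 13
Absolute values in increasing order: 0 < 1 < 2 < 13 < 16
Listing the original numbers in that order gives the answer.
Final answer: [0, -1, -2, 13, -16]


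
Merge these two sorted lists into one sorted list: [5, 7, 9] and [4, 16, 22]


List A: [5, 7, 9]
List B: [4, 16, 22]
Repeatedly compare the front elements and take the smaller:
  5 vs 4 -> take 4
  5 vs 16 -> take 5
  7 vs 16 -> take 7
  9 vs 16 -> take 9
  A is exhausted; append the rest of B: [16, 22]
Final answer: [4, 5, 7, 9, 16, 22]


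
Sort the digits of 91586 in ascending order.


The number 91586 has digits: 9, 1, 5, 8, 6
Sorted: 1, 5, 6, 8, 9
Joining the sorted digits gives the result.
Final answer: 15689


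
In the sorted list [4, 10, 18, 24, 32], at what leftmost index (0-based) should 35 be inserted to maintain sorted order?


List is sorted: [4, 10, 18, 24, 32]
We need the leftmost position where 35 can be inserted, i.e. the first index whose element is >= 35 (or the end of the list if none is).
Binary search with low=0, high=5 (0-based indices):
  low=0, high=5, mid=2: a[2]=18 < 35, so low = 3
  low=3, high=5, mid=4: a[4]=32 < 35, so low = 5
Now low = high = 5, so the insertion index is 5.
Final answer: 5


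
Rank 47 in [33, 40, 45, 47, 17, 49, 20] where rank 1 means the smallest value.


Sort ascending: [17, 20, 33, 40, 45, 47, 49]
Find 47 in the sorted list.
47 is at position 6 (1-indexed).
Final answer: 6


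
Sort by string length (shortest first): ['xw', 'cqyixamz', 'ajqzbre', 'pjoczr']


Compute lengths:
  'xw' has length 2
  'cqyixamz' has length 8
  'ajqzbre' has length 7
  'pjoczr' has length 6
Lengths in increasing order: 2 < 6 < 7 < 8
Listing the words in that order gives the answer.
Final answer: ['xw', 'pjoczr', 'ajqzbre', 'cqyixamz']


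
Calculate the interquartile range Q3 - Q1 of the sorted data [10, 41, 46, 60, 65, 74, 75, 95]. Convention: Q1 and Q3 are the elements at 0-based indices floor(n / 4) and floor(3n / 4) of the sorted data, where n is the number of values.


The data has n = 8 elements.
Q1 index = floor(8 / 4) = floor(2) = 2; Q3 index = floor(3 * 8 / 4) = floor(6) = 6
Q1 = element at index 2 = 46
Q3 = element at index 6 = 75
IQR = 75 - 46 = 29
Final answer: 29


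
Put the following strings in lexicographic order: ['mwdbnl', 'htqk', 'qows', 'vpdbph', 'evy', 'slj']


Compare strings character by character (the first differing letter decides):
  'evy' < 'htqk' since 'e' < 'h' at position 1
  'htqk' < 'mwdbnl' since 'h' < 'm' at position 1
  'mwdbnl' < 'qows' since 'm' < 'q' at position 1
  'qows' < 'slj' since 'q' < 's' at position 1
  'slj' < 'vpdbph' since 's' < 'v' at position 1
Chaining these comparisons gives the alphabetical order.
Final answer: ['evy', 'htqk', 'mwdbnl', 'qows', 'slj', 'vpdbph']


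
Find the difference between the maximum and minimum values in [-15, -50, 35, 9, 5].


Maximum value: 35
Minimum value: -50
Range = 35 - (-50) = 85
Final answer: 85


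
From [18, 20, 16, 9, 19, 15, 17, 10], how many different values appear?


List all unique values:
Distinct values: [9, 10, 15, 16, 17, 18, 19, 20]
Count = 8
Final answer: 8


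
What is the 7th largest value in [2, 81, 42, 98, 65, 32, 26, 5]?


Sort descending: [98, 81, 65, 42, 32, 26, 5, 2]
The 7th element (1-indexed) is at index 6.
Value = 5
Final answer: 5


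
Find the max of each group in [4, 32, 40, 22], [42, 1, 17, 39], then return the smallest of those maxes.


Find max of each group:
  Group 1: [4, 32, 40, 22] -> max = 40
  Group 2: [42, 1, 17, 39] -> max = 42
Maxes: [40, 42]
Minimum of maxes = 40
Final answer: 40


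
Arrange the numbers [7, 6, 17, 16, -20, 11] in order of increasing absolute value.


Compute absolute values:
  |7| = 7
  |6| = 6
  |17| = 17
  |16| = 16
  |-20| = 20
  |11| = 11
Absolute values in increasing order: 6 < 7 < 11 < 16 < 17 < 20
Listing the original numbers in that order gives the answer.
Final answer: [6, 7, 11, 16, 17, -20]


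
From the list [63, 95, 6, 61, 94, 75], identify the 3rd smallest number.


Sort ascending: [6, 61, 63, 75, 94, 95]
The 3rd element (1-indexed) is at index 2.
Value = 63
Final answer: 63


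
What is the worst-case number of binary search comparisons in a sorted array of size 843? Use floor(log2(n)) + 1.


Binary search halves the search space each step.
Maximum comparisons = floor(log2(843)) + 1
log2(843) = 9.7194
floor(log2(843)) = 9, so 9 + 1 = 10
Final answer: 10


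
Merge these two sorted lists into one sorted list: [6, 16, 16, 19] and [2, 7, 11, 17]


List A: [6, 16, 16, 19]
List B: [2, 7, 11, 17]
Repeatedly compare the front elements and take the smaller:
  6 vs 2 -> take 2
  6 vs 7 -> take 6
  16 vs 7 -> take 7
  16 vs 11 -> take 11
  16 vs 17 -> take 16
  16 vs 17 -> take 16
  19 vs 17 -> take 17
  B is exhausted; append the rest of A: [19]
Final answer: [2, 6, 7, 11, 16, 16, 17, 19]


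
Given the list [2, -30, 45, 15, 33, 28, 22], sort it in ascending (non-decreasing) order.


Original list: [2, -30, 45, 15, 33, 28, 22]
Repeatedly take the smallest remaining element:
  Remaining [2, -30, 45, 15, 33, 28, 22] -> smallest is -30
  Remaining [2, 45, 15, 33, 28, 22] -> smallest is 2
  Remaining [45, 15, 33, 28, 22] -> smallest is 15
  Remaining [45, 33, 28, 22] -> smallest is 22
  Remaining [45, 33, 28] -> smallest is 28
  Remaining [45, 33] -> smallest is 33
  Remaining [45] -> smallest is 45
Collecting the picks in order gives the sorted list.
Final answer: [-30, 2, 15, 22, 28, 33, 45]


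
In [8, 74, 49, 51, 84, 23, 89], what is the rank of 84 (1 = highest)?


Sort descending: [89, 84, 74, 51, 49, 23, 8]
Find 84 in the sorted list.
84 is at position 2.
Final answer: 2


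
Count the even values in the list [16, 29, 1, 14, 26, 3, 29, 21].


Check each element:
  16 is even
  29 is odd
  1 is odd
  14 is even
  26 is even
  3 is odd
  29 is odd
  21 is odd
Evens: [16, 14, 26]
Count of evens = 3
Final answer: 3


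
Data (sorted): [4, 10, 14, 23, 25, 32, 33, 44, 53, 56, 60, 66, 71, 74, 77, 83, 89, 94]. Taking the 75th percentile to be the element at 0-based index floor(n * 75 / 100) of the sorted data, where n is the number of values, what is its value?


The dataset has n = 18 elements.
Index = floor(18 * 75 / 100) = floor(1350 / 100) = floor(13.5) = 13
Counting from index 0 in the sorted data, the element at index 13 is 74.
Final answer: 74


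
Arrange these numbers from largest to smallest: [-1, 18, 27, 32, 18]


Original list: [-1, 18, 27, 32, 18]
Repeatedly take the largest remaining element:
  Remaining [-1, 18, 27, 32, 18] -> largest is 32
  Remaining [-1, 18, 27, 18] -> largest is 27
  Remaining [-1, 18, 18] -> largest is 18
  Remaining [-1, 18] -> largest is 18
  Remaining [-1] -> largest is -1
Collecting the picks in order gives the descending list.
Final answer: [32, 27, 18, 18, -1]


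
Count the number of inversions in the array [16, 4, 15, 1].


For each element, count the later elements that are smaller than it:
  16 (index 0): smaller elements after it = [4, 15, 1] -> 3
  4 (index 1): smaller elements after it = [1] -> 1
  15 (index 2): smaller elements after it = [1] -> 1
Total inversions = 3 + 1 + 1 = 5
Final answer: 5


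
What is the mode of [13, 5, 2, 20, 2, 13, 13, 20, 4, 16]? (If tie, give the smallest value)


Count the frequency of each value:
  2 appears 2 time(s)
  4 appears 1 time(s)
  5 appears 1 time(s)
  13 appears 3 time(s)
  16 appears 1 time(s)
  20 appears 2 time(s)
Maximum frequency is 3.
Only 13 reaches that frequency, so it is the mode.
Final answer: 13


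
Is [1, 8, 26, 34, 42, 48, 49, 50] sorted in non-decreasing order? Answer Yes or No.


Check consecutive pairs:
  1 <= 8? True
  8 <= 26? True
  26 <= 34? True
  34 <= 42? True
  42 <= 48? True
  48 <= 49? True
  49 <= 50? True
Every consecutive pair is in order, so the list is non-decreasing.
Final answer: Yes


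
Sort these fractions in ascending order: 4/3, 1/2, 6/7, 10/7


Convert to decimal for comparison:
  4/3 = 1.3333
  1/2 = 0.5
  6/7 = 0.8571
  10/7 = 1.4286
Decimals in increasing order: 0.5 < 0.8571 < 1.3333 < 1.4286
Writing each back as its fraction gives the sorted order.
Final answer: 1/2, 6/7, 4/3, 10/7


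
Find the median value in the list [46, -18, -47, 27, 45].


First, sort the list: [-47, -18, 27, 45, 46]
The list has 5 elements (odd count).
The middle index is 2 (0-based), and the element there is 27.
Final answer: 27


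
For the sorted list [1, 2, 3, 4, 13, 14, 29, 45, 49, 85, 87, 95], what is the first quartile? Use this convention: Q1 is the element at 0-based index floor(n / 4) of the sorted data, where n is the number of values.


The list has n = 12 elements.
Q1 index = floor(12 / 4) = floor(3) = 3
Counting from index 0 in the sorted data, the element at index 3 is 4.
Final answer: 4


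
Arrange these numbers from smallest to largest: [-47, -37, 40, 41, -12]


Original list: [-47, -37, 40, 41, -12]
Repeatedly take the smallest remaining element:
  Remaining [-47, -37, 40, 41, -12] -> smallest is -47
  Remaining [-37, 40, 41, -12] -> smallest is -37
  Remaining [40, 41, -12] -> smallest is -12
  Remaining [40, 41] -> smallest is 40
  Remaining [41] -> smallest is 41
Collecting the picks in order gives the sorted list.
Final answer: [-47, -37, -12, 40, 41]


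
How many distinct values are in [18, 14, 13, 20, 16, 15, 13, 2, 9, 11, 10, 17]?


List all unique values:
Distinct values: [2, 9, 10, 11, 13, 14, 15, 16, 17, 18, 20]
Count = 11
Final answer: 11


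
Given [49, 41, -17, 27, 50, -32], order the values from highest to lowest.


Original list: [49, 41, -17, 27, 50, -32]
Repeatedly take the largest remaining element:
  Remaining [49, 41, -17, 27, 50, -32] -> largest is 50
  Remaining [49, 41, -17, 27, -32] -> largest is 49
  Remaining [41, -17, 27, -32] -> largest is 41
  Remaining [-17, 27, -32] -> largest is 27
  Remaining [-17, -32] -> largest is -17
  Remaining [-32] -> largest is -32
Collecting the picks in order gives the descending list.
Final answer: [50, 49, 41, 27, -17, -32]


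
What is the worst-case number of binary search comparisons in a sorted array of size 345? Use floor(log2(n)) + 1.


Binary search halves the search space each step.
Maximum comparisons = floor(log2(345)) + 1
log2(345) = 8.4305
floor(log2(345)) = 8, so 8 + 1 = 9
Final answer: 9


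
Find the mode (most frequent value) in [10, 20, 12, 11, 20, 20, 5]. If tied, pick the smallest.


Count the frequency of each value:
  5 appears 1 time(s)
  10 appears 1 time(s)
  11 appears 1 time(s)
  12 appears 1 time(s)
  20 appears 3 time(s)
Maximum frequency is 3.
Only 20 reaches that frequency, so it is the mode.
Final answer: 20


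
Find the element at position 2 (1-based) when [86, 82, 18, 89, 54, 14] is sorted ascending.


Sort ascending: [14, 18, 54, 82, 86, 89]
The 2nd element (1-indexed) is at index 1.
Value = 18
Final answer: 18


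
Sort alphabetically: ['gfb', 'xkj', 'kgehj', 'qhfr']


Compare strings character by character (the first differing letter decides):
  'gfb' < 'kgehj' since 'g' < 'k' at position 1
  'kgehj' < 'qhfr' since 'k' < 'q' at position 1
  'qhfr' < 'xkj' since 'q' < 'x' at position 1
Chaining these comparisons gives the alphabetical order.
Final answer: ['gfb', 'kgehj', 'qhfr', 'xkj']


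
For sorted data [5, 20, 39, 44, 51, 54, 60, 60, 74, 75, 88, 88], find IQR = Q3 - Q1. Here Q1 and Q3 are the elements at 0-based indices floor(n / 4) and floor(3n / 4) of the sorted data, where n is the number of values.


The data has n = 12 elements.
Q1 index = floor(12 / 4) = floor(3) = 3; Q3 index = floor(3 * 12 / 4) = floor(9) = 9
Q1 = element at index 3 = 44
Q3 = element at index 9 = 75
IQR = 75 - 44 = 31
Final answer: 31


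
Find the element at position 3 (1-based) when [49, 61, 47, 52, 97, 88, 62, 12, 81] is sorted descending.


Sort descending: [97, 88, 81, 62, 61, 52, 49, 47, 12]
The 3rd element (1-indexed) is at index 2.
Value = 81
Final answer: 81


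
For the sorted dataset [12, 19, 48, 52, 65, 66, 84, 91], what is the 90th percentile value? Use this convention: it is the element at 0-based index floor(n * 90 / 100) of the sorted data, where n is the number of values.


The dataset has n = 8 elements.
Index = floor(8 * 90 / 100) = floor(720 / 100) = floor(7.2) = 7
Counting from index 0 in the sorted data, the element at index 7 is 91.
Final answer: 91
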